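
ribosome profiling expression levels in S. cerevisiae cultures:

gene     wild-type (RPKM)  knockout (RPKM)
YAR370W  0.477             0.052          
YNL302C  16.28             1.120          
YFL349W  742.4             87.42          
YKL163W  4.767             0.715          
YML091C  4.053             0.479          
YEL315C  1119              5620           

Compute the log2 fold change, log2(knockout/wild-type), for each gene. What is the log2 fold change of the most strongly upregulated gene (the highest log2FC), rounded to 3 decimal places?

log2(0.052/0.477) = -3.197  (YAR370W)
log2(1.120/16.28) = -3.862  (YNL302C)
log2(87.42/742.4) = -3.086  (YFL349W)
log2(0.715/4.767) = -2.737  (YKL163W)
log2(0.479/4.053) = -3.081  (YML091C)
log2(5620/1119) = 2.328  (YEL315C)
YEL315C is most strongly upregulated.

2.328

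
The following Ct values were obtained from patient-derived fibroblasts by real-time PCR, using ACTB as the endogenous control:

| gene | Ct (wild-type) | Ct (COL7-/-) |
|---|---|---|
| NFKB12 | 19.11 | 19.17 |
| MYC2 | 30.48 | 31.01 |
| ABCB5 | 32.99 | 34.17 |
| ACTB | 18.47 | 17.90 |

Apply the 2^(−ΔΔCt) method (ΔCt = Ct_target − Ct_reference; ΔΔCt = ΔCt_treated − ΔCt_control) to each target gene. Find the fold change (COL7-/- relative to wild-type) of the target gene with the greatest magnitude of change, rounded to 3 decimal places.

0.297

NFKB12: ΔΔCt = (19.17−17.90) − (19.11−18.47) = 1.27 − 0.64 = 0.63; fold change = 2^-0.63 = 0.646
MYC2: ΔΔCt = (31.01−17.90) − (30.48−18.47) = 13.11 − 12.01 = 1.10; fold change = 2^-1.10 = 0.467
ABCB5: ΔΔCt = (34.17−17.90) − (32.99−18.47) = 16.27 − 14.52 = 1.75; fold change = 2^-1.75 = 0.297
ABCB5 has the largest |ΔΔCt| = 1.75.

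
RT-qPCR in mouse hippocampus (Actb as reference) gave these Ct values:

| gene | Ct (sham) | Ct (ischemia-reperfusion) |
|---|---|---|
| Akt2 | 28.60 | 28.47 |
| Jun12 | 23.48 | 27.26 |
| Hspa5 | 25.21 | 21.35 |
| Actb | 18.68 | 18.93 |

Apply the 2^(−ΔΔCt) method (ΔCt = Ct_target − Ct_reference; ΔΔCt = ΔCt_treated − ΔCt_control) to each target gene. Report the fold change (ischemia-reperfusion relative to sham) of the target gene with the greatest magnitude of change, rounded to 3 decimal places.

17.268

Akt2: ΔΔCt = (28.47−18.93) − (28.60−18.68) = 9.54 − 9.92 = -0.38; fold change = 2^0.38 = 1.301
Jun12: ΔΔCt = (27.26−18.93) − (23.48−18.68) = 8.33 − 4.80 = 3.53; fold change = 2^-3.53 = 0.087
Hspa5: ΔΔCt = (21.35−18.93) − (25.21−18.68) = 2.42 − 6.53 = -4.11; fold change = 2^4.11 = 17.268
Hspa5 has the largest |ΔΔCt| = 4.11.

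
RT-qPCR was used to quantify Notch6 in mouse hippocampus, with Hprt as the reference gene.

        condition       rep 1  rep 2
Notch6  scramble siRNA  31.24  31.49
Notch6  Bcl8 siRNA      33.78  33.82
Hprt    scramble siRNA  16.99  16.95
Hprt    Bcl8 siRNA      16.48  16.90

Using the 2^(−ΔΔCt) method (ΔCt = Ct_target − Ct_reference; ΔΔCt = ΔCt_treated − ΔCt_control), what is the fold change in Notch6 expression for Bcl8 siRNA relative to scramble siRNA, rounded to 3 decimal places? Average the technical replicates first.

0.152

Mean Ct: Notch6 scramble siRNA 31.365; Notch6 Bcl8 siRNA 33.800; Hprt scramble siRNA 16.970; Hprt Bcl8 siRNA 16.690
ΔCt(scramble siRNA) = 31.365 − 16.970 = 14.395
ΔCt(Bcl8 siRNA) = 33.800 − 16.690 = 17.110
ΔΔCt = 17.110 − 14.395 = 2.715
Fold change = 2^(−2.715) = 0.1523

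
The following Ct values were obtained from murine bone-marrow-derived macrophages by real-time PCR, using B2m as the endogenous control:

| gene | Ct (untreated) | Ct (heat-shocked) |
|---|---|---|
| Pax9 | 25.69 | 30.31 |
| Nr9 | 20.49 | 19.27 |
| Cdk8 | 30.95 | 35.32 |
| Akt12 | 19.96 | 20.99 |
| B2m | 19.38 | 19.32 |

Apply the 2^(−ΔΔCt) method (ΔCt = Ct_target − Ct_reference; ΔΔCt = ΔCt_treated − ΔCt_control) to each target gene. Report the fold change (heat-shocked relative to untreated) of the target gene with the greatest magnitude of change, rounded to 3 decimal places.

Pax9: ΔΔCt = (30.31−19.32) − (25.69−19.38) = 10.99 − 6.31 = 4.68; fold change = 2^-4.68 = 0.039
Nr9: ΔΔCt = (19.27−19.32) − (20.49−19.38) = -0.05 − 1.11 = -1.16; fold change = 2^1.16 = 2.235
Cdk8: ΔΔCt = (35.32−19.32) − (30.95−19.38) = 16.00 − 11.57 = 4.43; fold change = 2^-4.43 = 0.046
Akt12: ΔΔCt = (20.99−19.32) − (19.96−19.38) = 1.67 − 0.58 = 1.09; fold change = 2^-1.09 = 0.470
Pax9 has the largest |ΔΔCt| = 4.68.

0.039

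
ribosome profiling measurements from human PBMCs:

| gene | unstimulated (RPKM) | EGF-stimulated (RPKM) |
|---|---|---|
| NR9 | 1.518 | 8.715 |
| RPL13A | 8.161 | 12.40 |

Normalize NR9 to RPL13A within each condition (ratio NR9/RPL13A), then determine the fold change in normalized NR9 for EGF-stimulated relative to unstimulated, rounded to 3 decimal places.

3.778

NR9/RPL13A (unstimulated) = 1.518 / 8.161 = 0.18601
NR9/RPL13A (EGF-stimulated) = 8.715 / 12.40 = 0.70282
Fold change = 0.70282 / 0.18601 = 3.7785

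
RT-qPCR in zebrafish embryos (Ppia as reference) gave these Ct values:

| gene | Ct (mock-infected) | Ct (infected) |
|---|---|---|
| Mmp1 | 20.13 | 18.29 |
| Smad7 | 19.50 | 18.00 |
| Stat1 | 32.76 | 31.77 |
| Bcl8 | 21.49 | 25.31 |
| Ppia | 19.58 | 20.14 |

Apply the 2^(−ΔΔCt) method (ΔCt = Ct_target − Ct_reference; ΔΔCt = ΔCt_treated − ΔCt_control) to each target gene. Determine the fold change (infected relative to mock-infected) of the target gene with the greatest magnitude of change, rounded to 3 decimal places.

Mmp1: ΔΔCt = (18.29−20.14) − (20.13−19.58) = -1.85 − 0.55 = -2.40; fold change = 2^2.40 = 5.278
Smad7: ΔΔCt = (18.00−20.14) − (19.50−19.58) = -2.14 − (-0.08) = -2.06; fold change = 2^2.06 = 4.170
Stat1: ΔΔCt = (31.77−20.14) − (32.76−19.58) = 11.63 − 13.18 = -1.55; fold change = 2^1.55 = 2.928
Bcl8: ΔΔCt = (25.31−20.14) − (21.49−19.58) = 5.17 − 1.91 = 3.26; fold change = 2^-3.26 = 0.104
Bcl8 has the largest |ΔΔCt| = 3.26.

0.104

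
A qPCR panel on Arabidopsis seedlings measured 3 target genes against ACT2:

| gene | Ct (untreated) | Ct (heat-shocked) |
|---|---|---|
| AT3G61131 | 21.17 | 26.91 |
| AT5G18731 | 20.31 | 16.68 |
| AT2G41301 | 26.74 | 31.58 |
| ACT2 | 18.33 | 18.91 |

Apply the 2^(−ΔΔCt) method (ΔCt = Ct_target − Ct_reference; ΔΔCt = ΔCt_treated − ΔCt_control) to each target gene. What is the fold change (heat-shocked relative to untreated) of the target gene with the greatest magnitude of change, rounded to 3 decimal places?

0.028

AT3G61131: ΔΔCt = (26.91−18.91) − (21.17−18.33) = 8.00 − 2.84 = 5.16; fold change = 2^-5.16 = 0.028
AT5G18731: ΔΔCt = (16.68−18.91) − (20.31−18.33) = -2.23 − 1.98 = -4.21; fold change = 2^4.21 = 18.507
AT2G41301: ΔΔCt = (31.58−18.91) − (26.74−18.33) = 12.67 − 8.41 = 4.26; fold change = 2^-4.26 = 0.052
AT3G61131 has the largest |ΔΔCt| = 5.16.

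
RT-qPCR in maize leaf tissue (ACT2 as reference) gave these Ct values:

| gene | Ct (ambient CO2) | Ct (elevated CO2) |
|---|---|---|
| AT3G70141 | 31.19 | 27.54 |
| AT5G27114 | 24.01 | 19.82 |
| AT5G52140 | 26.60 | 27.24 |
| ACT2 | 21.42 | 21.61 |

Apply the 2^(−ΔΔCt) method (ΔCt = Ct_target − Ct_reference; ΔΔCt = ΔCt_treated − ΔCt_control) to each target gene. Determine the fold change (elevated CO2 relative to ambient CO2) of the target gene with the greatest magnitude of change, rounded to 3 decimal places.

20.821

AT3G70141: ΔΔCt = (27.54−21.61) − (31.19−21.42) = 5.93 − 9.77 = -3.84; fold change = 2^3.84 = 14.320
AT5G27114: ΔΔCt = (19.82−21.61) − (24.01−21.42) = -1.79 − 2.59 = -4.38; fold change = 2^4.38 = 20.821
AT5G52140: ΔΔCt = (27.24−21.61) − (26.60−21.42) = 5.63 − 5.18 = 0.45; fold change = 2^-0.45 = 0.732
AT5G27114 has the largest |ΔΔCt| = 4.38.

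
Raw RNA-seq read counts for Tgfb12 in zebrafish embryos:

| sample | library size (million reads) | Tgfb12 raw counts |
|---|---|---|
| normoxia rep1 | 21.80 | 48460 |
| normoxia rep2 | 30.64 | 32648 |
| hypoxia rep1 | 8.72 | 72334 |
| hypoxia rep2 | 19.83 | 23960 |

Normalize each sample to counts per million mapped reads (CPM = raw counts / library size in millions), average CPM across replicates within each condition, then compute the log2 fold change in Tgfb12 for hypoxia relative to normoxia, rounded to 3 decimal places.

1.531

CPM(normoxia rep1) = 48460 / 21.80 = 2222.9358
CPM(normoxia rep2) = 32648 / 30.64 = 1065.5352
CPM(hypoxia rep1) = 72334 / 8.72 = 8295.1835
CPM(hypoxia rep2) = 23960 / 19.83 = 1208.2703
mean CPM(normoxia) = 1644.2355; mean CPM(hypoxia) = 4751.7269
Fold change = 4751.7269 / 1644.2355 = 2.88993
log2(2.88993) = 1.5310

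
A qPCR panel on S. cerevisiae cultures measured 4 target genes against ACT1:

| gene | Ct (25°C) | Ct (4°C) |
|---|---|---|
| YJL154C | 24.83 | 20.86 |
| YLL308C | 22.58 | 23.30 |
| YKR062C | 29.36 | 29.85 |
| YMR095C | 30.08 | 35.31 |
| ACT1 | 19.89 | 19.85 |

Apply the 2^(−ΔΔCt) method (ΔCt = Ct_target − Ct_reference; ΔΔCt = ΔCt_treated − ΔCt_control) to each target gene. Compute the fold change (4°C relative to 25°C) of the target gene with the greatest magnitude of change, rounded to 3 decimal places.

0.026

YJL154C: ΔΔCt = (20.86−19.85) − (24.83−19.89) = 1.01 − 4.94 = -3.93; fold change = 2^3.93 = 15.242
YLL308C: ΔΔCt = (23.30−19.85) − (22.58−19.89) = 3.45 − 2.69 = 0.76; fold change = 2^-0.76 = 0.590
YKR062C: ΔΔCt = (29.85−19.85) − (29.36−19.89) = 10.00 − 9.47 = 0.53; fold change = 2^-0.53 = 0.693
YMR095C: ΔΔCt = (35.31−19.85) − (30.08−19.89) = 15.46 − 10.19 = 5.27; fold change = 2^-5.27 = 0.026
YMR095C has the largest |ΔΔCt| = 5.27.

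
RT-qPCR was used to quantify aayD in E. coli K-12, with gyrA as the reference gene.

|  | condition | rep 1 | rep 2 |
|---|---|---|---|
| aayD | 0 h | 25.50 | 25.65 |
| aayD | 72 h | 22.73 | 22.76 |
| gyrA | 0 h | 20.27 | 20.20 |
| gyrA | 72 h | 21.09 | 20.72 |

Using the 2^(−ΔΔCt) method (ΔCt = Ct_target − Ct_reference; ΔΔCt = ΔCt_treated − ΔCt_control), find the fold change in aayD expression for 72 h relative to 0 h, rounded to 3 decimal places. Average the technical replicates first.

11.314

Mean Ct: aayD 0 h 25.575; aayD 72 h 22.745; gyrA 0 h 20.235; gyrA 72 h 20.905
ΔCt(0 h) = 25.575 − 20.235 = 5.340
ΔCt(72 h) = 22.745 − 20.905 = 1.840
ΔΔCt = 1.840 − 5.340 = -3.500
Fold change = 2^(−(-3.500)) = 2^3.500 = 11.3137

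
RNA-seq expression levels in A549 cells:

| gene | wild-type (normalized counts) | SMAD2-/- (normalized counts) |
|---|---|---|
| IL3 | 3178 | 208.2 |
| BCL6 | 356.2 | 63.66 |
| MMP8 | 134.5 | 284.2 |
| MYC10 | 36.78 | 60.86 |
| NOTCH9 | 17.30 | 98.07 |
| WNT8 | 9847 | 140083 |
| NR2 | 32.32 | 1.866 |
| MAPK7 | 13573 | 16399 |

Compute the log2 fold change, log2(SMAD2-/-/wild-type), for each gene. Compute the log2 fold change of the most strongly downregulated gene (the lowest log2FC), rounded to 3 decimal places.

log2(208.2/3178) = -3.932  (IL3)
log2(63.66/356.2) = -2.484  (BCL6)
log2(284.2/134.5) = 1.079  (MMP8)
log2(60.86/36.78) = 0.727  (MYC10)
log2(98.07/17.30) = 2.503  (NOTCH9)
log2(140083/9847) = 3.830  (WNT8)
log2(1.866/32.32) = -4.114  (NR2)
log2(16399/13573) = 0.273  (MAPK7)
NR2 is most strongly downregulated.

-4.114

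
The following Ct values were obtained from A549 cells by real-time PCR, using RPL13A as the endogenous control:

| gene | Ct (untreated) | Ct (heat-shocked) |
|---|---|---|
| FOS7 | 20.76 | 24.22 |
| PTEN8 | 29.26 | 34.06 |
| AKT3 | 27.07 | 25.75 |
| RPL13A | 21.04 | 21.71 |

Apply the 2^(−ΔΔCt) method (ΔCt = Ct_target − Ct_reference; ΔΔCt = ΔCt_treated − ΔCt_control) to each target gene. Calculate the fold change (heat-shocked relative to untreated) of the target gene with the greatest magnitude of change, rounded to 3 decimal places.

0.057

FOS7: ΔΔCt = (24.22−21.71) − (20.76−21.04) = 2.51 − (-0.28) = 2.79; fold change = 2^-2.79 = 0.145
PTEN8: ΔΔCt = (34.06−21.71) − (29.26−21.04) = 12.35 − 8.22 = 4.13; fold change = 2^-4.13 = 0.057
AKT3: ΔΔCt = (25.75−21.71) − (27.07−21.04) = 4.04 − 6.03 = -1.99; fold change = 2^1.99 = 3.972
PTEN8 has the largest |ΔΔCt| = 4.13.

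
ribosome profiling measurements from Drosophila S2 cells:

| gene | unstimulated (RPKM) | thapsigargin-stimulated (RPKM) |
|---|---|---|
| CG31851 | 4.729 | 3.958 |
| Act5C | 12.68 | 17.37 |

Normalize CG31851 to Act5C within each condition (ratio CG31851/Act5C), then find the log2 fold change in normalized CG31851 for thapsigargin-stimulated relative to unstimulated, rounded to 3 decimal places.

-0.711

CG31851/Act5C (unstimulated) = 4.729 / 12.68 = 0.37295
CG31851/Act5C (thapsigargin-stimulated) = 3.958 / 17.37 = 0.22786
Fold change = 0.22786 / 0.37295 = 0.6110
log2(0.6110) = -0.7108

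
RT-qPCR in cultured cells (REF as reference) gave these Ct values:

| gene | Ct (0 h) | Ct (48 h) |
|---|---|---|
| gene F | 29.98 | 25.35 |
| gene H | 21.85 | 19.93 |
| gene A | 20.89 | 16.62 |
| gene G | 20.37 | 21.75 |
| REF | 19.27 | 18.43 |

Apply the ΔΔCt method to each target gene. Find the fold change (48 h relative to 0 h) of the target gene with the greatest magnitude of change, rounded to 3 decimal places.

13.833

gene F: ΔΔCt = (25.35−18.43) − (29.98−19.27) = 6.92 − 10.71 = -3.79; fold change = 2^3.79 = 13.833
gene H: ΔΔCt = (19.93−18.43) − (21.85−19.27) = 1.50 − 2.58 = -1.08; fold change = 2^1.08 = 2.114
gene A: ΔΔCt = (16.62−18.43) − (20.89−19.27) = -1.81 − 1.62 = -3.43; fold change = 2^3.43 = 10.778
gene G: ΔΔCt = (21.75−18.43) − (20.37−19.27) = 3.32 − 1.10 = 2.22; fold change = 2^-2.22 = 0.215
gene F has the largest |ΔΔCt| = 3.79.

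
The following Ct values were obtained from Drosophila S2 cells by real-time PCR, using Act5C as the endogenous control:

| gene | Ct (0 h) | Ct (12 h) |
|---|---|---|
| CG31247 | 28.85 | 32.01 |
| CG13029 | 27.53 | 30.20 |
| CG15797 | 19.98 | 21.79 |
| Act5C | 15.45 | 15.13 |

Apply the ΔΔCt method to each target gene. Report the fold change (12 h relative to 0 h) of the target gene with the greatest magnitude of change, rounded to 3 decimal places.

CG31247: ΔΔCt = (32.01−15.13) − (28.85−15.45) = 16.88 − 13.40 = 3.48; fold change = 2^-3.48 = 0.090
CG13029: ΔΔCt = (30.20−15.13) − (27.53−15.45) = 15.07 − 12.08 = 2.99; fold change = 2^-2.99 = 0.126
CG15797: ΔΔCt = (21.79−15.13) − (19.98−15.45) = 6.66 − 4.53 = 2.13; fold change = 2^-2.13 = 0.228
CG31247 has the largest |ΔΔCt| = 3.48.

0.090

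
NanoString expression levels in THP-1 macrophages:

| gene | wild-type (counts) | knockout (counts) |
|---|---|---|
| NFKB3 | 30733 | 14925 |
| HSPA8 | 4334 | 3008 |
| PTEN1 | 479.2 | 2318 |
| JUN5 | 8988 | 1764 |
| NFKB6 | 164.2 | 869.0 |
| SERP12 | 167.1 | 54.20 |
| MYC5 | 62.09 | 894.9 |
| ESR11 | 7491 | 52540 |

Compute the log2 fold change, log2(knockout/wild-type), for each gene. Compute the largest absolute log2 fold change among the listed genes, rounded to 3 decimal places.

log2(14925/30733) = -1.042  (NFKB3)
log2(3008/4334) = -0.527  (HSPA8)
log2(2318/479.2) = 2.274  (PTEN1)
log2(1764/8988) = -2.349  (JUN5)
log2(869.0/164.2) = 2.404  (NFKB6)
log2(54.20/167.1) = -1.624  (SERP12)
log2(894.9/62.09) = 3.849  (MYC5)
log2(52540/7491) = 2.810  (ESR11)
The largest magnitude belongs to MYC5.

3.849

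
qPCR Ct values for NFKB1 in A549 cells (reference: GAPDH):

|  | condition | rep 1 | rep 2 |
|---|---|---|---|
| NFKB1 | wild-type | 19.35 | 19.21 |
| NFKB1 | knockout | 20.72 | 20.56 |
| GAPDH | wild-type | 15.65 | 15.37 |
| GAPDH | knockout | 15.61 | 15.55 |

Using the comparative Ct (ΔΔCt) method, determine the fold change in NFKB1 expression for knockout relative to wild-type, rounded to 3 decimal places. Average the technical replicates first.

Mean Ct: NFKB1 wild-type 19.280; NFKB1 knockout 20.640; GAPDH wild-type 15.510; GAPDH knockout 15.580
ΔCt(wild-type) = 19.280 − 15.510 = 3.770
ΔCt(knockout) = 20.640 − 15.580 = 5.060
ΔΔCt = 5.060 − 3.770 = 1.290
Fold change = 2^(−1.290) = 0.4090

0.409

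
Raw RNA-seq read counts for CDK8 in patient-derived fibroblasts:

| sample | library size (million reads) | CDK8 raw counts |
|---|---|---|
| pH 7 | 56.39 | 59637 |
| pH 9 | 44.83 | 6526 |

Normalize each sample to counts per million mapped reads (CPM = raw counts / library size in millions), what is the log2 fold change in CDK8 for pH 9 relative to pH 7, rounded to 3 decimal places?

CPM(pH 7) = 59637 / 56.39 = 1057.5811
CPM(pH 9) = 6526 / 44.83 = 145.5722
Fold change = 145.5722 / 1057.5811 = 0.13765
log2(0.13765) = -2.8610

-2.861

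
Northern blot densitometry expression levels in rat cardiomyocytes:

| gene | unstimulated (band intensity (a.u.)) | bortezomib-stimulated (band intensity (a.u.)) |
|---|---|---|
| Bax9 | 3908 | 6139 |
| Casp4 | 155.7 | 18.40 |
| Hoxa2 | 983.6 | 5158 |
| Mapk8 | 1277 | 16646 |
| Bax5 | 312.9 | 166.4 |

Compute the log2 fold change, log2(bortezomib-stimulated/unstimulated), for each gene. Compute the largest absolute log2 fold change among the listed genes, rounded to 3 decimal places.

3.704

log2(6139/3908) = 0.652  (Bax9)
log2(18.40/155.7) = -3.081  (Casp4)
log2(5158/983.6) = 2.391  (Hoxa2)
log2(16646/1277) = 3.704  (Mapk8)
log2(166.4/312.9) = -0.911  (Bax5)
The largest magnitude belongs to Mapk8.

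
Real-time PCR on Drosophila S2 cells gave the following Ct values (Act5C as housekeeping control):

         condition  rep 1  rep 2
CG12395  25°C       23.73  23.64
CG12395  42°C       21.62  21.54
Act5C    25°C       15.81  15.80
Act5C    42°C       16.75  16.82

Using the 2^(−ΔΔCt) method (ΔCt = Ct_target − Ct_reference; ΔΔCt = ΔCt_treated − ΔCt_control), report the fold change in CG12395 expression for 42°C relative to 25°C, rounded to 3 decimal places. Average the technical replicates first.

8.486

Mean Ct: CG12395 25°C 23.685; CG12395 42°C 21.580; Act5C 25°C 15.805; Act5C 42°C 16.785
ΔCt(25°C) = 23.685 − 15.805 = 7.880
ΔCt(42°C) = 21.580 − 16.785 = 4.795
ΔΔCt = 4.795 − 7.880 = -3.085
Fold change = 2^(−(-3.085)) = 2^3.085 = 8.4855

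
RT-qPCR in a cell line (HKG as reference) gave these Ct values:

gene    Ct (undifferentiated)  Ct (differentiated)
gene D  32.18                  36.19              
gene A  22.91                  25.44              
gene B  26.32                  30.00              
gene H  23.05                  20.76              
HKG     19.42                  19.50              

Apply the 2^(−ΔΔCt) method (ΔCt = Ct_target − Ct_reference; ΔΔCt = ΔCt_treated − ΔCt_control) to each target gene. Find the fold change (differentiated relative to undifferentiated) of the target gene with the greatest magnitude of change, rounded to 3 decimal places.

0.066

gene D: ΔΔCt = (36.19−19.50) − (32.18−19.42) = 16.69 − 12.76 = 3.93; fold change = 2^-3.93 = 0.066
gene A: ΔΔCt = (25.44−19.50) − (22.91−19.42) = 5.94 − 3.49 = 2.45; fold change = 2^-2.45 = 0.183
gene B: ΔΔCt = (30.00−19.50) − (26.32−19.42) = 10.50 − 6.90 = 3.60; fold change = 2^-3.60 = 0.082
gene H: ΔΔCt = (20.76−19.50) − (23.05−19.42) = 1.26 − 3.63 = -2.37; fold change = 2^2.37 = 5.169
gene D has the largest |ΔΔCt| = 3.93.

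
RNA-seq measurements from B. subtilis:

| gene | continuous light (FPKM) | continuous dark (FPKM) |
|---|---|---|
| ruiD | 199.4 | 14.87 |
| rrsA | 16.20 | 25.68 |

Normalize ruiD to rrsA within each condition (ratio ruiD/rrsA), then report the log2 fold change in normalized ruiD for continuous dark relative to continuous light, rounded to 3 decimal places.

ruiD/rrsA (continuous light) = 199.4 / 16.20 = 12.309
ruiD/rrsA (continuous dark) = 14.87 / 25.68 = 0.57905
Fold change = 0.57905 / 12.309 = 0.0470
log2(0.0470) = -4.4098

-4.410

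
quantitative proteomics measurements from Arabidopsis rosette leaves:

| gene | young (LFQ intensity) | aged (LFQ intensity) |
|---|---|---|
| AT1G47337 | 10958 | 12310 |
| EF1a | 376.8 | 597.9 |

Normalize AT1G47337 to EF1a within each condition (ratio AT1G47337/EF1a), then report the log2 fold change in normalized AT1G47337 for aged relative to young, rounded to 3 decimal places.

-0.498

AT1G47337/EF1a (young) = 10958 / 376.8 = 29.082
AT1G47337/EF1a (aged) = 12310 / 597.9 = 20.589
Fold change = 20.589 / 29.082 = 0.7080
log2(0.7080) = -0.4983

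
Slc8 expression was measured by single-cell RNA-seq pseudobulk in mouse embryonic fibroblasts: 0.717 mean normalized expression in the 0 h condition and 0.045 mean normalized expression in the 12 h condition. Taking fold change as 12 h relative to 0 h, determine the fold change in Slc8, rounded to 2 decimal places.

Fold change = 0.045 / 0.717 = 0.063
Slc8 is downregulated.

0.06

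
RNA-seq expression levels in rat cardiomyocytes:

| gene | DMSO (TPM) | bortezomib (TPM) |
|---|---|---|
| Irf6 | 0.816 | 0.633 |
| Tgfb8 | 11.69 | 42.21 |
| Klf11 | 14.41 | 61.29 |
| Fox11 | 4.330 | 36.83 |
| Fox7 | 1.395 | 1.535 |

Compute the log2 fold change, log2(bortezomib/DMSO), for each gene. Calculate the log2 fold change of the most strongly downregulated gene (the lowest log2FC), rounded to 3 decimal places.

log2(0.633/0.816) = -0.366  (Irf6)
log2(42.21/11.69) = 1.852  (Tgfb8)
log2(61.29/14.41) = 2.089  (Klf11)
log2(36.83/4.330) = 3.088  (Fox11)
log2(1.535/1.395) = 0.138  (Fox7)
Irf6 is most strongly downregulated.

-0.366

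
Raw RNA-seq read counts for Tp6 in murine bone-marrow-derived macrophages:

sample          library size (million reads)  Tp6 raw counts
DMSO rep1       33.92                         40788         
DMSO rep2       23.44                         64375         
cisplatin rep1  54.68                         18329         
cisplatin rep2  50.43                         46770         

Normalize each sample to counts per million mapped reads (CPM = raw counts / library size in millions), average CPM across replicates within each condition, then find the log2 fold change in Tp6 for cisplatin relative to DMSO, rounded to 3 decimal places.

CPM(DMSO rep1) = 40788 / 33.92 = 1202.4764
CPM(DMSO rep2) = 64375 / 23.44 = 2746.3737
CPM(cisplatin rep1) = 18329 / 54.68 = 335.2048
CPM(cisplatin rep2) = 46770 / 50.43 = 927.4242
mean CPM(DMSO) = 1974.4251; mean CPM(cisplatin) = 631.3145
Fold change = 631.3145 / 1974.4251 = 0.31975
log2(0.31975) = -1.6450

-1.645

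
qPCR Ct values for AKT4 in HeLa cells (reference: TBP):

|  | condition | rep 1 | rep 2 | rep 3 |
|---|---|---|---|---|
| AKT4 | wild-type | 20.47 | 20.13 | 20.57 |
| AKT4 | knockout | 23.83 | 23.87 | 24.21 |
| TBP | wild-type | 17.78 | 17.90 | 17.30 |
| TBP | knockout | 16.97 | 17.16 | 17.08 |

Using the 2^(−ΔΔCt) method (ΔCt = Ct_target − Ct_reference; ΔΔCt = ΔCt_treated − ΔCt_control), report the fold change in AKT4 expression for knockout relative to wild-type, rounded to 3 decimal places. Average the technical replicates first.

0.056

Mean Ct: AKT4 wild-type 20.390; AKT4 knockout 23.970; TBP wild-type 17.660; TBP knockout 17.070
ΔCt(wild-type) = 20.390 − 17.660 = 2.730
ΔCt(knockout) = 23.970 − 17.070 = 6.900
ΔΔCt = 6.900 − 2.730 = 4.170
Fold change = 2^(−4.170) = 0.0556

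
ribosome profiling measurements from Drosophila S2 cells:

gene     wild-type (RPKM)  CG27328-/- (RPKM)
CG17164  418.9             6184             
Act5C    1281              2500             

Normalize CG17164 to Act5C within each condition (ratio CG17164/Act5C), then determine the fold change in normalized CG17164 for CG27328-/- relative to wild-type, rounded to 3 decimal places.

7.564

CG17164/Act5C (wild-type) = 418.9 / 1281 = 0.32701
CG17164/Act5C (CG27328-/-) = 6184 / 2500 = 2.4736
Fold change = 2.4736 / 0.32701 = 7.5643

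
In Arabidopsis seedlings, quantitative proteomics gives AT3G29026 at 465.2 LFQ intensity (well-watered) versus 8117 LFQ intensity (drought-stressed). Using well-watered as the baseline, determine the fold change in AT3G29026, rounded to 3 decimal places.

17.448

Fold change = 8117 / 465.2 = 17.4484
AT3G29026 is upregulated.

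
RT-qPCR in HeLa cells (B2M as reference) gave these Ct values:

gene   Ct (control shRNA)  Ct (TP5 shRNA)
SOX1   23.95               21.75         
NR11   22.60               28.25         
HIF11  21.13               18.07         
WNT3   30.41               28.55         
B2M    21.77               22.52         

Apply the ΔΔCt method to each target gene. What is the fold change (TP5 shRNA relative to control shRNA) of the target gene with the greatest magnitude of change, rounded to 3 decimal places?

SOX1: ΔΔCt = (21.75−22.52) − (23.95−21.77) = -0.77 − 2.18 = -2.95; fold change = 2^2.95 = 7.727
NR11: ΔΔCt = (28.25−22.52) − (22.60−21.77) = 5.73 − 0.83 = 4.90; fold change = 2^-4.90 = 0.033
HIF11: ΔΔCt = (18.07−22.52) − (21.13−21.77) = -4.45 − (-0.64) = -3.81; fold change = 2^3.81 = 14.026
WNT3: ΔΔCt = (28.55−22.52) − (30.41−21.77) = 6.03 − 8.64 = -2.61; fold change = 2^2.61 = 6.105
NR11 has the largest |ΔΔCt| = 4.90.

0.033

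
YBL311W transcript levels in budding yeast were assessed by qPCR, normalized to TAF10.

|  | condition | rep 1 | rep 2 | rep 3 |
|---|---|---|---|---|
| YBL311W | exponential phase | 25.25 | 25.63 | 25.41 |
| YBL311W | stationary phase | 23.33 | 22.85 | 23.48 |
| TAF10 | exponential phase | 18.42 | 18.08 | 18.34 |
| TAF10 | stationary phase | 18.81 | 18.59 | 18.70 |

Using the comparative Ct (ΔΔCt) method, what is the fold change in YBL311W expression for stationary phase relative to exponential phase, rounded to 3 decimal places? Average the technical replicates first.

6.190

Mean Ct: YBL311W exponential phase 25.430; YBL311W stationary phase 23.220; TAF10 exponential phase 18.280; TAF10 stationary phase 18.700
ΔCt(exponential phase) = 25.430 − 18.280 = 7.150
ΔCt(stationary phase) = 23.220 − 18.700 = 4.520
ΔΔCt = 4.520 − 7.150 = -2.630
Fold change = 2^(−(-2.630)) = 2^2.630 = 6.1903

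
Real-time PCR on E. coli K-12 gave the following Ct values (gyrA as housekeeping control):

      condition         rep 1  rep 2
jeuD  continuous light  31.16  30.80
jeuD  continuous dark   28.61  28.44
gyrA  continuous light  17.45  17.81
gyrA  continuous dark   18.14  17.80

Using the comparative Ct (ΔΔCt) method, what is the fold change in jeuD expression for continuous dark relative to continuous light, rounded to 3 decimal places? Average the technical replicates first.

Mean Ct: jeuD continuous light 30.980; jeuD continuous dark 28.525; gyrA continuous light 17.630; gyrA continuous dark 17.970
ΔCt(continuous light) = 30.980 − 17.630 = 13.350
ΔCt(continuous dark) = 28.525 − 17.970 = 10.555
ΔΔCt = 10.555 − 13.350 = -2.795
Fold change = 2^(−(-2.795)) = 2^2.795 = 6.9403

6.940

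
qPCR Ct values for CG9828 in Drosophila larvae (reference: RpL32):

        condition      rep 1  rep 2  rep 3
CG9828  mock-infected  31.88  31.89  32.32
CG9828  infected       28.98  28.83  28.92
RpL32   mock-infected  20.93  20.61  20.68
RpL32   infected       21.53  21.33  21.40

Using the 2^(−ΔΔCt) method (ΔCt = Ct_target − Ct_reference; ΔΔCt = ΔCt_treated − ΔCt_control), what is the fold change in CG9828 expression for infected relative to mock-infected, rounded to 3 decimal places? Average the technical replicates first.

13.929

Mean Ct: CG9828 mock-infected 32.030; CG9828 infected 28.910; RpL32 mock-infected 20.740; RpL32 infected 21.420
ΔCt(mock-infected) = 32.030 − 20.740 = 11.290
ΔCt(infected) = 28.910 − 21.420 = 7.490
ΔΔCt = 7.490 − 11.290 = -3.800
Fold change = 2^(−(-3.800)) = 2^3.800 = 13.9288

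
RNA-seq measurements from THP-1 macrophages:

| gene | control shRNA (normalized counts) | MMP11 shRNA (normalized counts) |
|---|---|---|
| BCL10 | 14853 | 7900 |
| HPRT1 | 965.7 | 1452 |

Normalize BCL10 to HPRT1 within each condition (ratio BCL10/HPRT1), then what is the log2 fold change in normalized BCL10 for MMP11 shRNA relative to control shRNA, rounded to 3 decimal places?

BCL10/HPRT1 (control shRNA) = 14853 / 965.7 = 15.381
BCL10/HPRT1 (MMP11 shRNA) = 7900 / 1452 = 5.4408
Fold change = 5.4408 / 15.381 = 0.3537
log2(0.3537) = -1.4992

-1.499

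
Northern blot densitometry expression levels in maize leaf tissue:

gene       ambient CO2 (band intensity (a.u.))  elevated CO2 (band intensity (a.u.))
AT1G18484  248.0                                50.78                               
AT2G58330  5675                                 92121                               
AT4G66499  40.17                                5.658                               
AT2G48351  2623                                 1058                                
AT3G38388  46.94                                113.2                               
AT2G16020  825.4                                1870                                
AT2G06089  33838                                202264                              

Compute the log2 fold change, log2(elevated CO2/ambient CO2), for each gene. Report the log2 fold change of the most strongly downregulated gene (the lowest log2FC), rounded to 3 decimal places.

log2(50.78/248.0) = -2.288  (AT1G18484)
log2(92121/5675) = 4.021  (AT2G58330)
log2(5.658/40.17) = -2.828  (AT4G66499)
log2(1058/2623) = -1.310  (AT2G48351)
log2(113.2/46.94) = 1.270  (AT3G38388)
log2(1870/825.4) = 1.180  (AT2G16020)
log2(202264/33838) = 2.580  (AT2G06089)
AT4G66499 is most strongly downregulated.

-2.828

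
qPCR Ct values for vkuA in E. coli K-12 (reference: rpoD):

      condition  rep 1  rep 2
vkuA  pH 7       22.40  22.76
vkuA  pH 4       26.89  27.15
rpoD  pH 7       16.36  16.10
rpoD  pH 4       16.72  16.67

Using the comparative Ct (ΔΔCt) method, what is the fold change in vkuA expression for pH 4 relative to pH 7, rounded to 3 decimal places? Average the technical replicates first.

Mean Ct: vkuA pH 7 22.580; vkuA pH 4 27.020; rpoD pH 7 16.230; rpoD pH 4 16.695
ΔCt(pH 7) = 22.580 − 16.230 = 6.350
ΔCt(pH 4) = 27.020 − 16.695 = 10.325
ΔΔCt = 10.325 − 6.350 = 3.975
Fold change = 2^(−3.975) = 0.0636

0.064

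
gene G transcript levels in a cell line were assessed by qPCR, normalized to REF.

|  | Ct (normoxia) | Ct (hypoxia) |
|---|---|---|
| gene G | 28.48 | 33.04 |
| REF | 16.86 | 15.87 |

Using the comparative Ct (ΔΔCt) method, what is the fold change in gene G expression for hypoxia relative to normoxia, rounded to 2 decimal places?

0.02

ΔCt(normoxia) = 28.480 − 16.860 = 11.620
ΔCt(hypoxia) = 33.040 − 15.870 = 17.170
ΔΔCt = 17.170 − 11.620 = 5.550
Fold change = 2^(−5.550) = 0.021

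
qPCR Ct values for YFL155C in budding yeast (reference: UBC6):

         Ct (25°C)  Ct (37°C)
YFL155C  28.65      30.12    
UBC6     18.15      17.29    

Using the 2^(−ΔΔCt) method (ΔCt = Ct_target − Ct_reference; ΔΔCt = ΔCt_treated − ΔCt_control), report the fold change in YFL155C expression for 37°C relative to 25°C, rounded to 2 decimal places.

0.20

ΔCt(25°C) = 28.650 − 18.150 = 10.500
ΔCt(37°C) = 30.120 − 17.290 = 12.830
ΔΔCt = 12.830 − 10.500 = 2.330
Fold change = 2^(−2.330) = 0.199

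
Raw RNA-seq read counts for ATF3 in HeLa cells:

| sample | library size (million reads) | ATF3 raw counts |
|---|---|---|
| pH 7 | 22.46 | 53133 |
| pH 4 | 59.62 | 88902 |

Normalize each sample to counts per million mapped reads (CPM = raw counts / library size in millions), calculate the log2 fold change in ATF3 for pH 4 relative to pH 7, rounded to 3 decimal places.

-0.666

CPM(pH 7) = 53133 / 22.46 = 2365.6723
CPM(pH 4) = 88902 / 59.62 = 1491.1439
Fold change = 1491.1439 / 2365.6723 = 0.63033
log2(0.63033) = -0.6658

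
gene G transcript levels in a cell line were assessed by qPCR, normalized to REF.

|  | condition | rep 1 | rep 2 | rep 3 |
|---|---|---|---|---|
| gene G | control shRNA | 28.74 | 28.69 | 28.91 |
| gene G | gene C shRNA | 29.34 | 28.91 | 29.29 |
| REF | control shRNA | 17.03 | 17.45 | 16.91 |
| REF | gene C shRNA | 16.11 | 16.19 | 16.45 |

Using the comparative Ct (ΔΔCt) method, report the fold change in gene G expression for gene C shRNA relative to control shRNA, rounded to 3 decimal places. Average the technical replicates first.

Mean Ct: gene G control shRNA 28.780; gene G gene C shRNA 29.180; REF control shRNA 17.130; REF gene C shRNA 16.250
ΔCt(control shRNA) = 28.780 − 17.130 = 11.650
ΔCt(gene C shRNA) = 29.180 − 16.250 = 12.930
ΔΔCt = 12.930 − 11.650 = 1.280
Fold change = 2^(−1.280) = 0.4118

0.412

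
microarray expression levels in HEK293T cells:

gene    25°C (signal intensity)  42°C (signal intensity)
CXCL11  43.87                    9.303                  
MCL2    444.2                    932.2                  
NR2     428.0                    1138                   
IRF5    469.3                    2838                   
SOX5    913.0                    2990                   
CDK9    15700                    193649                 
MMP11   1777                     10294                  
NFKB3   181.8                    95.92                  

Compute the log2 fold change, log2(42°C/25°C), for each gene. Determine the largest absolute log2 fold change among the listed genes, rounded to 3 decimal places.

log2(9.303/43.87) = -2.237  (CXCL11)
log2(932.2/444.2) = 1.069  (MCL2)
log2(1138/428.0) = 1.411  (NR2)
log2(2838/469.3) = 2.596  (IRF5)
log2(2990/913.0) = 1.711  (SOX5)
log2(193649/15700) = 3.625  (CDK9)
log2(10294/1777) = 2.534  (MMP11)
log2(95.92/181.8) = -0.922  (NFKB3)
The largest magnitude belongs to CDK9.

3.625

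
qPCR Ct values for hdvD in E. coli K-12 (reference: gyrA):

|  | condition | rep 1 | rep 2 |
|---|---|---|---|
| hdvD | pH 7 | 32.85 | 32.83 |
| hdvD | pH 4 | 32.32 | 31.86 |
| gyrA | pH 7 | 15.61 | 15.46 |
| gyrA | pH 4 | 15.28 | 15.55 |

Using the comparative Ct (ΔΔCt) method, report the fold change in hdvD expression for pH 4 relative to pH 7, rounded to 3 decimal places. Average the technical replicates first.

1.548

Mean Ct: hdvD pH 7 32.840; hdvD pH 4 32.090; gyrA pH 7 15.535; gyrA pH 4 15.415
ΔCt(pH 7) = 32.840 − 15.535 = 17.305
ΔCt(pH 4) = 32.090 − 15.415 = 16.675
ΔΔCt = 16.675 − 17.305 = -0.630
Fold change = 2^(−(-0.630)) = 2^0.630 = 1.5476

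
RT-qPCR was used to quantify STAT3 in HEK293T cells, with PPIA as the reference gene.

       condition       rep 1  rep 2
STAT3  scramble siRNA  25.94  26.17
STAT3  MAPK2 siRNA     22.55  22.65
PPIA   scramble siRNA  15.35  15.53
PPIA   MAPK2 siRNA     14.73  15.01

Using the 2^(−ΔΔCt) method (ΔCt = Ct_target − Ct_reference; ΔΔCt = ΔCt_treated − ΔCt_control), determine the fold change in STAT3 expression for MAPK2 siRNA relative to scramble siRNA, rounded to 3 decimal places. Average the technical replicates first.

Mean Ct: STAT3 scramble siRNA 26.055; STAT3 MAPK2 siRNA 22.600; PPIA scramble siRNA 15.440; PPIA MAPK2 siRNA 14.870
ΔCt(scramble siRNA) = 26.055 − 15.440 = 10.615
ΔCt(MAPK2 siRNA) = 22.600 − 14.870 = 7.730
ΔΔCt = 7.730 − 10.615 = -2.885
Fold change = 2^(−(-2.885)) = 2^2.885 = 7.3871

7.387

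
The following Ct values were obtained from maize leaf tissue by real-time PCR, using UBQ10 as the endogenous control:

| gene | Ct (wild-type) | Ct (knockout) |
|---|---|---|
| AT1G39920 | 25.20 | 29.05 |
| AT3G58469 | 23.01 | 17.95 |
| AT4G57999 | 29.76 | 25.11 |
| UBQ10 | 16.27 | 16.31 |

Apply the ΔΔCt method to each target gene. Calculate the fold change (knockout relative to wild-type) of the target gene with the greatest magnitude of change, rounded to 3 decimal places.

34.297

AT1G39920: ΔΔCt = (29.05−16.31) − (25.20−16.27) = 12.74 − 8.93 = 3.81; fold change = 2^-3.81 = 0.071
AT3G58469: ΔΔCt = (17.95−16.31) − (23.01−16.27) = 1.64 − 6.74 = -5.10; fold change = 2^5.10 = 34.297
AT4G57999: ΔΔCt = (25.11−16.31) − (29.76−16.27) = 8.80 − 13.49 = -4.69; fold change = 2^4.69 = 25.813
AT3G58469 has the largest |ΔΔCt| = 5.10.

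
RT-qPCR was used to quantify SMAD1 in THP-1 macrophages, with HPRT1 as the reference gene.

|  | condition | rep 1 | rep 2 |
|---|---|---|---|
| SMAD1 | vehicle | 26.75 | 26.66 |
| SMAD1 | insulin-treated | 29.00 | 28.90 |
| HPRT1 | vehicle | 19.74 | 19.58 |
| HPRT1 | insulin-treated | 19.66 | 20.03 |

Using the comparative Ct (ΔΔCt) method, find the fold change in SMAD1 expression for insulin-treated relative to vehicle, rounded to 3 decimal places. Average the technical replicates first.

Mean Ct: SMAD1 vehicle 26.705; SMAD1 insulin-treated 28.950; HPRT1 vehicle 19.660; HPRT1 insulin-treated 19.845
ΔCt(vehicle) = 26.705 − 19.660 = 7.045
ΔCt(insulin-treated) = 28.950 − 19.845 = 9.105
ΔΔCt = 9.105 − 7.045 = 2.060
Fold change = 2^(−2.060) = 0.2398

0.240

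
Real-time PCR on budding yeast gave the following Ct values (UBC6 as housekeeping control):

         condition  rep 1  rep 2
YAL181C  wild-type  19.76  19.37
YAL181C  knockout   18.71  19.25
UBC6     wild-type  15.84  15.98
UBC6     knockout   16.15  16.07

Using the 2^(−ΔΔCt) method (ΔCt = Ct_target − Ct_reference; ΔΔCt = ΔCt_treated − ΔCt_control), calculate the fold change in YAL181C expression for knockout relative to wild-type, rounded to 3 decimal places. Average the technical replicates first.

1.723

Mean Ct: YAL181C wild-type 19.565; YAL181C knockout 18.980; UBC6 wild-type 15.910; UBC6 knockout 16.110
ΔCt(wild-type) = 19.565 − 15.910 = 3.655
ΔCt(knockout) = 18.980 − 16.110 = 2.870
ΔΔCt = 2.870 − 3.655 = -0.785
Fold change = 2^(−(-0.785)) = 2^0.785 = 1.7231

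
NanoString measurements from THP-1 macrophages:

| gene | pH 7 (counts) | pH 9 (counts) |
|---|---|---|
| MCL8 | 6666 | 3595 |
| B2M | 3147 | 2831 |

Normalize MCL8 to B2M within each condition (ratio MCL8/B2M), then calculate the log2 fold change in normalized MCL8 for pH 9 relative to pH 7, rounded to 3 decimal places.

-0.738

MCL8/B2M (pH 7) = 6666 / 3147 = 2.1182
MCL8/B2M (pH 9) = 3595 / 2831 = 1.2699
Fold change = 1.2699 / 2.1182 = 0.5995
log2(0.5995) = -0.7382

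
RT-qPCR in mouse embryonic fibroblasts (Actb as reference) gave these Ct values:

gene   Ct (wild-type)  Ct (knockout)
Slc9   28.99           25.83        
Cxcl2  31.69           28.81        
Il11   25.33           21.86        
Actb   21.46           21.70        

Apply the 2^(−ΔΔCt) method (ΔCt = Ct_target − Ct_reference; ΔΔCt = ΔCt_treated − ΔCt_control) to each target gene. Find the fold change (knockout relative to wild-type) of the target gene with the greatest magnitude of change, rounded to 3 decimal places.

13.086

Slc9: ΔΔCt = (25.83−21.70) − (28.99−21.46) = 4.13 − 7.53 = -3.40; fold change = 2^3.40 = 10.556
Cxcl2: ΔΔCt = (28.81−21.70) − (31.69−21.46) = 7.11 − 10.23 = -3.12; fold change = 2^3.12 = 8.694
Il11: ΔΔCt = (21.86−21.70) − (25.33−21.46) = 0.16 − 3.87 = -3.71; fold change = 2^3.71 = 13.086
Il11 has the largest |ΔΔCt| = 3.71.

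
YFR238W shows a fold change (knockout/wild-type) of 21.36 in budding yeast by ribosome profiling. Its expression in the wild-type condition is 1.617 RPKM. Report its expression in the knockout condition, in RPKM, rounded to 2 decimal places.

34.54

knockout expression = 1.617 × 21.36 = 34.54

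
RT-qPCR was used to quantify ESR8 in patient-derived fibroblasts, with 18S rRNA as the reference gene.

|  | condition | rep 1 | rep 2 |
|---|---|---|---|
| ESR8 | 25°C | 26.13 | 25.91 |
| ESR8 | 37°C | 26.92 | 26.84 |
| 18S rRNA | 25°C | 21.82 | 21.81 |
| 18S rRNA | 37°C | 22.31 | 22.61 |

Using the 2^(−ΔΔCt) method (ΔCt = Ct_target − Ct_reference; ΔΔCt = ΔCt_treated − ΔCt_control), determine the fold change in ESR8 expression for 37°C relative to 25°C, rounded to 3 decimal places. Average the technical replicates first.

0.862

Mean Ct: ESR8 25°C 26.020; ESR8 37°C 26.880; 18S rRNA 25°C 21.815; 18S rRNA 37°C 22.460
ΔCt(25°C) = 26.020 − 21.815 = 4.205
ΔCt(37°C) = 26.880 − 22.460 = 4.420
ΔΔCt = 4.420 − 4.205 = 0.215
Fold change = 2^(−0.215) = 0.8615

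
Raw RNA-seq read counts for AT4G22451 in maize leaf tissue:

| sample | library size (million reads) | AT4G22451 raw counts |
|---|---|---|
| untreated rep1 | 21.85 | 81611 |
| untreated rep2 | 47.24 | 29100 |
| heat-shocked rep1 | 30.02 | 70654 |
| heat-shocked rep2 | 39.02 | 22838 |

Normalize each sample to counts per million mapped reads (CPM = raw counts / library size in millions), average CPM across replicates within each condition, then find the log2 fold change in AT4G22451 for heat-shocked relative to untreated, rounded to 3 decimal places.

CPM(untreated rep1) = 81611 / 21.85 = 3735.0572
CPM(untreated rep2) = 29100 / 47.24 = 616.0034
CPM(heat-shocked rep1) = 70654 / 30.02 = 2353.5643
CPM(heat-shocked rep2) = 22838 / 39.02 = 585.2896
mean CPM(untreated) = 2175.5303; mean CPM(heat-shocked) = 1469.4269
Fold change = 1469.4269 / 2175.5303 = 0.67543
log2(0.67543) = -0.5661

-0.566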